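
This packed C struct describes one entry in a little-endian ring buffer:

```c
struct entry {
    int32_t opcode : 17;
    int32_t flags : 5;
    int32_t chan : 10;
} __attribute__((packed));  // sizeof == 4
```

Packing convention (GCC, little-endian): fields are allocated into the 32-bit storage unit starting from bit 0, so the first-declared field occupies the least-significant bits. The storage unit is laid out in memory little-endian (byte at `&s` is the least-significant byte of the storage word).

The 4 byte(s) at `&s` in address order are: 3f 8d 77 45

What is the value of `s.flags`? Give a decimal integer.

-5

[0]=0x3f [1]=0x8d [2]=0x77 [3]=0x45 (little-endian) → word 0x45778d3f
opcode:17 @ bit 0 → (0x45778d3f>>0)&0x1ffff = 0x18d3f
flags:5 @ bit 17 → (0x45778d3f>>17)&0x1f = 0x1b  ←
chan:10 @ bit 22 → (0x45778d3f>>22)&0x3ff = 0x115
flags signed 5b, MSB=1: 27 - 32 = -5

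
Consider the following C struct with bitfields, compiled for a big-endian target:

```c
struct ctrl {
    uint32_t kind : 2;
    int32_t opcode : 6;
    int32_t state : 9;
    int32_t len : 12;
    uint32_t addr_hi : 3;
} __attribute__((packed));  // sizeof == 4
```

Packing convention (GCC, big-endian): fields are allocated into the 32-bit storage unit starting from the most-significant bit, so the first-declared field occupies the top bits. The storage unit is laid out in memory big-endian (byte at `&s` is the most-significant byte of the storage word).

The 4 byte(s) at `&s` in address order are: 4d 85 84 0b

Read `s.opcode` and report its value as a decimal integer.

13

[0]=0x4d [1]=0x85 [2]=0x84 [3]=0x0b (big-endian) → word 0x4d85840b
kind:2 @ bit 30 → (0x4d85840b>>30)&0x3 = 0x1
opcode:6 @ bit 24 → (0x4d85840b>>24)&0x3f = 0xd  ←
state:9 @ bit 15 → (0x4d85840b>>15)&0x1ff = 0x10b
len:12 @ bit 3 → (0x4d85840b>>3)&0xfff = 0x81
addr_hi:3 @ bit 0 → (0x4d85840b>>0)&0x7 = 0x3
opcode signed 6b, MSB=0: value = 13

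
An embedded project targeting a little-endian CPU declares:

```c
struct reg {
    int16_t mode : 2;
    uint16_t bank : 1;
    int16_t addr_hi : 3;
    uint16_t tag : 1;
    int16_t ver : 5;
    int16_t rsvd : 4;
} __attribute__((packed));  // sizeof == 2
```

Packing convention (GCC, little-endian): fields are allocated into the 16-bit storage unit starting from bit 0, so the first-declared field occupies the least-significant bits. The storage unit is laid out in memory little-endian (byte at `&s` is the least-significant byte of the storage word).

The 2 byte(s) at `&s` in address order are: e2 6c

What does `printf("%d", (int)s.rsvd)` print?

[0]=0xe2 [1]=0x6c (little-endian) → word 0x6ce2
mode [0+:2] = (word>>0) & 0x3 = 2
bank [2+:1] = (word>>2) & 0x1 = 0
addr_hi [3+:3] = (word>>3) & 0x7 = 4
tag [6+:1] = (word>>6) & 0x1 = 1
ver [7+:5] = (word>>7) & 0x1f = 25
rsvd [12+:4] = (word>>12) & 0xf = 6  ←
rsvd signed 4b, MSB=0: value = 6

6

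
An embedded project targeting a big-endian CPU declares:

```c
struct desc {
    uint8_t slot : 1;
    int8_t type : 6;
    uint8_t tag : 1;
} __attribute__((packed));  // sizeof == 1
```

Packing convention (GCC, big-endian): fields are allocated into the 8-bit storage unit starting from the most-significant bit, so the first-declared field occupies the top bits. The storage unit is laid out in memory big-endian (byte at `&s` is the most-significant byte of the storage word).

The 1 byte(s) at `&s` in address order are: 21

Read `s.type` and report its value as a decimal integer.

16

[0]=0x21 (big-endian) → word 0x21
slot:1 @ bit 7 → (0x21>>7)&0x1 = 0x0
type:6 @ bit 1 → (0x21>>1)&0x3f = 0x10  ←
tag:1 @ bit 0 → (0x21>>0)&0x1 = 0x1
type signed 6b, MSB=0: value = 16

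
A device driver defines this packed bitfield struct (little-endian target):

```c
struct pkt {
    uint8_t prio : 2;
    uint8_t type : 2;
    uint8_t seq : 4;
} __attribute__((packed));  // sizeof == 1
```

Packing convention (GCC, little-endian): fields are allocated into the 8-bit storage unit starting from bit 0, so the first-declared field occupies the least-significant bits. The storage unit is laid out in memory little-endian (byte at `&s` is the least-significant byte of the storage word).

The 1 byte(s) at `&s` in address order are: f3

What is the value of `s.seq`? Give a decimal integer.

[0]=0xf3 (little-endian) → word 0xf3
prio [0+:2] = (word>>0) & 0x3 = 3
type [2+:2] = (word>>2) & 0x3 = 0
seq [4+:4] = (word>>4) & 0xf = 15  ←

15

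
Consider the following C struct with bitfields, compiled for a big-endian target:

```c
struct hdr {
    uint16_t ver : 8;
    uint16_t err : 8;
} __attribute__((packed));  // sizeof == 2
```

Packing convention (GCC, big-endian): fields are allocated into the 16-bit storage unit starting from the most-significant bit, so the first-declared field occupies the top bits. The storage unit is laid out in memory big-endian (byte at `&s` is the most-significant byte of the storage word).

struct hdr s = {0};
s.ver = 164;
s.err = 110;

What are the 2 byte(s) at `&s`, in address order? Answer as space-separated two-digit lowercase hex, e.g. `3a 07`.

a4 6e

ver (8b) val=164 bits=0xa4 at bit 8: 0xa400
err (8b) val=110 bits=0x6e at bit 0: 0xa46e
word = 0xa46e → big-endian bytes:
  [0]=0xa4  [1]=0x6e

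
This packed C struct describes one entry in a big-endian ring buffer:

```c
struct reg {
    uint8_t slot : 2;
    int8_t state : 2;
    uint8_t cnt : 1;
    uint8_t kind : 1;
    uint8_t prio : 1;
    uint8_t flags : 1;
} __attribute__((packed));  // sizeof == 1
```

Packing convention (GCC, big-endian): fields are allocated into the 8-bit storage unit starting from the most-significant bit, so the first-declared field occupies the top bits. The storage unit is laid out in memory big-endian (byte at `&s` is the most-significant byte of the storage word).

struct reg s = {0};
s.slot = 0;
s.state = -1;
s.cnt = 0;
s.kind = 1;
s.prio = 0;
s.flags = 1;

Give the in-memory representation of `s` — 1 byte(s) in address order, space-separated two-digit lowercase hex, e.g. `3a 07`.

slot:2 = 0 → 0x0 << 6 → word 0x00
state:2 = -1 → 0x3 << 4 → word 0x30
cnt:1 = 0 → 0x0 << 3 → word 0x30
kind:1 = 1 → 0x1 << 2 → word 0x34
prio:1 = 0 → 0x0 << 1 → word 0x34
flags:1 = 1 → 0x1 << 0 → word 0x35
word = 0x35 → big-endian bytes:
  [0]=0x35

35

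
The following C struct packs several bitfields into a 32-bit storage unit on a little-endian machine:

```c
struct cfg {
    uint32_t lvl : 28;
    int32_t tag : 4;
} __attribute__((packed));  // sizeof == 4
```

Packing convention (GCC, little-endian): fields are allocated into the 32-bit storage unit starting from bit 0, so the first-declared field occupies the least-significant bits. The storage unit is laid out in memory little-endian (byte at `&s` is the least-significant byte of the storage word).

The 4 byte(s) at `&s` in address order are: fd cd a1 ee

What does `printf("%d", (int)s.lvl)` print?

[0]=0xfd [1]=0xcd [2]=0xa1 [3]=0xee (little-endian) → word 0xeea1cdfd
lvl [0+:28] = (word>>0) & 0xfffffff = 245485053  ←
tag [28+:4] = (word>>28) & 0xf = 14

245485053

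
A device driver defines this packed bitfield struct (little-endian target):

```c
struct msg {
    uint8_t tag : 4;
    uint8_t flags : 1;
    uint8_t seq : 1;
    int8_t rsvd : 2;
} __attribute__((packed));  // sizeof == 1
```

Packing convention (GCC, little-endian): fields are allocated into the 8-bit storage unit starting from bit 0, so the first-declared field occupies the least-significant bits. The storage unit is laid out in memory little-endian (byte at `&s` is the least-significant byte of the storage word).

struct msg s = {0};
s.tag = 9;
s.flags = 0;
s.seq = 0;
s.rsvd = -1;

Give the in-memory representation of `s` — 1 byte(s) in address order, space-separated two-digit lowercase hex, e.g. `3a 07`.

[0+:4] tag=9 & 0xf = 0x9; word=0x09
[4+:1] flags=0 & 0x1 = 0x0; word=0x09
[5+:1] seq=0 & 0x1 = 0x0; word=0x09
[6+:2] rsvd=-1 & 0x3 = 0x3; word=0xc9
word = 0xc9 → little-endian bytes:
  [0]=0xc9

c9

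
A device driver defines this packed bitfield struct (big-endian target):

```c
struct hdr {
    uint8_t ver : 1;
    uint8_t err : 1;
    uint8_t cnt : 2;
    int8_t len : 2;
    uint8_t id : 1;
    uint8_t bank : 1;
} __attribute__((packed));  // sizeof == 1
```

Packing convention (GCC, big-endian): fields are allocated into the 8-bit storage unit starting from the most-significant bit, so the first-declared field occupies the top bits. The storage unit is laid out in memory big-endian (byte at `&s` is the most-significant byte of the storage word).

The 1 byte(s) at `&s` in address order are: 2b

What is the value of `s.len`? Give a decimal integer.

-2

[0]=0x2b (big-endian) → word 0x2b
ver:1 @ bit 7 → (0x2b>>7)&0x1 = 0x0
err:1 @ bit 6 → (0x2b>>6)&0x1 = 0x0
cnt:2 @ bit 4 → (0x2b>>4)&0x3 = 0x2
len:2 @ bit 2 → (0x2b>>2)&0x3 = 0x2  ←
id:1 @ bit 1 → (0x2b>>1)&0x1 = 0x1
bank:1 @ bit 0 → (0x2b>>0)&0x1 = 0x1
len signed 2b, MSB=1: 2 - 4 = -2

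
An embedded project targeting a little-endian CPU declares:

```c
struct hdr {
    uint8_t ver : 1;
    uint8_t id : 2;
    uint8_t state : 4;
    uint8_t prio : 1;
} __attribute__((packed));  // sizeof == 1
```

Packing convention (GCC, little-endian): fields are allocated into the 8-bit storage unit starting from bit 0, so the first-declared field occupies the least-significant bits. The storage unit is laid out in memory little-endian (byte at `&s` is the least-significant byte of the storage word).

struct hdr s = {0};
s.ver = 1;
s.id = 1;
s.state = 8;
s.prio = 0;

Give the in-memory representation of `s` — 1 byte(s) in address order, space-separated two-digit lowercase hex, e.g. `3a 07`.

43

[0+:1] ver=1 & 0x1 = 0x1; word=0x01
[1+:2] id=1 & 0x3 = 0x1; word=0x03
[3+:4] state=8 & 0xf = 0x8; word=0x43
[7+:1] prio=0 & 0x1 = 0x0; word=0x43
word = 0x43 → little-endian bytes:
  [0]=0x43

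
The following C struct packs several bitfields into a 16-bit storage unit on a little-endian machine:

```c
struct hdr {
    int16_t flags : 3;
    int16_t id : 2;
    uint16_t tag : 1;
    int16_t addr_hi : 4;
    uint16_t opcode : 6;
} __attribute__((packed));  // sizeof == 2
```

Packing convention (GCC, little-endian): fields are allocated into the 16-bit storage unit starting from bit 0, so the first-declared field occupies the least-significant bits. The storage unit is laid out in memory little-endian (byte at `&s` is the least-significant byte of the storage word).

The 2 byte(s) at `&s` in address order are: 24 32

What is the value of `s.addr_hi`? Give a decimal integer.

[0]=0x24 [1]=0x32 (little-endian) → word 0x3224
flags:3 @ bit 0 → (0x3224>>0)&0x7 = 0x4
id:2 @ bit 3 → (0x3224>>3)&0x3 = 0x0
tag:1 @ bit 5 → (0x3224>>5)&0x1 = 0x1
addr_hi:4 @ bit 6 → (0x3224>>6)&0xf = 0x8  ←
opcode:6 @ bit 10 → (0x3224>>10)&0x3f = 0xc
addr_hi signed 4b, MSB=1: 8 - 16 = -8

-8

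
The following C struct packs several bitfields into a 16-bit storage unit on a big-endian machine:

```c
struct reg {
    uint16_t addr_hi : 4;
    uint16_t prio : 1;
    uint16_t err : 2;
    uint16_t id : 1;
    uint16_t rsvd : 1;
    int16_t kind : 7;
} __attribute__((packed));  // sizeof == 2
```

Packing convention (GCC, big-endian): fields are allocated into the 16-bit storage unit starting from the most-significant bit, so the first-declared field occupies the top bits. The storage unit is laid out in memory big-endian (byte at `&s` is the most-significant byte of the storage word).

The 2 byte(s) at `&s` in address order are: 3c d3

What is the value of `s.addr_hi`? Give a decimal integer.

3

[0]=0x3c [1]=0xd3 (big-endian) → word 0x3cd3
addr_hi:4 @ bit 12 → (0x3cd3>>12)&0xf = 0x3  ←
prio:1 @ bit 11 → (0x3cd3>>11)&0x1 = 0x1
err:2 @ bit 9 → (0x3cd3>>9)&0x3 = 0x2
id:1 @ bit 8 → (0x3cd3>>8)&0x1 = 0x0
rsvd:1 @ bit 7 → (0x3cd3>>7)&0x1 = 0x1
kind:7 @ bit 0 → (0x3cd3>>0)&0x7f = 0x53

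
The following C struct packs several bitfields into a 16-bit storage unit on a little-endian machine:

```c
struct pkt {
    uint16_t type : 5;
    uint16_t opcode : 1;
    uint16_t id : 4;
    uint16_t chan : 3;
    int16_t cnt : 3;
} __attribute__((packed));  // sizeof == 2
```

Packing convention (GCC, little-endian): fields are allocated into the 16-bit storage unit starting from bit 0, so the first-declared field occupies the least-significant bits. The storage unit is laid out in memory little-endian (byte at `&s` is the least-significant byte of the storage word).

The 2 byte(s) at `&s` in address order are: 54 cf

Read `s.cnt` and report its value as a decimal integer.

[0]=0x54 [1]=0xcf (little-endian) → word 0xcf54
type:5 @ bit 0 → (0xcf54>>0)&0x1f = 0x14
opcode:1 @ bit 5 → (0xcf54>>5)&0x1 = 0x0
id:4 @ bit 6 → (0xcf54>>6)&0xf = 0xd
chan:3 @ bit 10 → (0xcf54>>10)&0x7 = 0x3
cnt:3 @ bit 13 → (0xcf54>>13)&0x7 = 0x6  ←
cnt signed 3b, MSB=1: 6 - 8 = -2

-2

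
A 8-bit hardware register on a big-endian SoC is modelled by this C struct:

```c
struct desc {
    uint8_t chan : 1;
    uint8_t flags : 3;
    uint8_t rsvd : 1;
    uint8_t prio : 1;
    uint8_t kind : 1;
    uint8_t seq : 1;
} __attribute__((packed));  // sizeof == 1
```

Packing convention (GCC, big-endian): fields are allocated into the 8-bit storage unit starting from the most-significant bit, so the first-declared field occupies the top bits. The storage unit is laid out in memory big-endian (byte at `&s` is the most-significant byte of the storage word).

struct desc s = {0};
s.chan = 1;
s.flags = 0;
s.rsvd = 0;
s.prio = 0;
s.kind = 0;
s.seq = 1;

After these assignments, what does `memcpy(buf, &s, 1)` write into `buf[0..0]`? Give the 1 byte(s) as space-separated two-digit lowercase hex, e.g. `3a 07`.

[7+:1] chan=1 & 0x1 = 0x1; word=0x80
[4+:3] flags=0 & 0x7 = 0x0; word=0x80
[3+:1] rsvd=0 & 0x1 = 0x0; word=0x80
[2+:1] prio=0 & 0x1 = 0x0; word=0x80
[1+:1] kind=0 & 0x1 = 0x0; word=0x80
[0+:1] seq=1 & 0x1 = 0x1; word=0x81
word = 0x81 → big-endian bytes:
  [0]=0x81

81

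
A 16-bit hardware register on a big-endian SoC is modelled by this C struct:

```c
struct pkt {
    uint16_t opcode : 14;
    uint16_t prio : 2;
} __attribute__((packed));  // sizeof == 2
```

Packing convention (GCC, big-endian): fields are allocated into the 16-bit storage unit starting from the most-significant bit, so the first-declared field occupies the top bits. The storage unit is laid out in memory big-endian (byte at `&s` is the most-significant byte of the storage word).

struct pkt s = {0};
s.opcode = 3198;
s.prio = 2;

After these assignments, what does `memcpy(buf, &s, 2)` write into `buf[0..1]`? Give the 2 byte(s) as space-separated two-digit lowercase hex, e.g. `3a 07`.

31 fa

[2+:14] opcode=3198 & 0x3fff = 0xc7e; word=0x31f8
[0+:2] prio=2 & 0x3 = 0x2; word=0x31fa
word = 0x31fa → big-endian bytes:
  [0]=0x31  [1]=0xfa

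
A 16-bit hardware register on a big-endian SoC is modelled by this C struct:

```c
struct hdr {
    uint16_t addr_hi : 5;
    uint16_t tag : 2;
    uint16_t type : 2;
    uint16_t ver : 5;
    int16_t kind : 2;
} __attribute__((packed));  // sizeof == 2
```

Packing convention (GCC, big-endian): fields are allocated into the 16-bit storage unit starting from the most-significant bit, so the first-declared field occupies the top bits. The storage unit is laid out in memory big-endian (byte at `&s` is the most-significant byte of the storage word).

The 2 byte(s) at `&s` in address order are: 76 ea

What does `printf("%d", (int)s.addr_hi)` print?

14

[0]=0x76 [1]=0xea (big-endian) → word 0x76ea
addr_hi:5 @ bit 11 → (0x76ea>>11)&0x1f = 0xe  ←
tag:2 @ bit 9 → (0x76ea>>9)&0x3 = 0x3
type:2 @ bit 7 → (0x76ea>>7)&0x3 = 0x1
ver:5 @ bit 2 → (0x76ea>>2)&0x1f = 0x1a
kind:2 @ bit 0 → (0x76ea>>0)&0x3 = 0x2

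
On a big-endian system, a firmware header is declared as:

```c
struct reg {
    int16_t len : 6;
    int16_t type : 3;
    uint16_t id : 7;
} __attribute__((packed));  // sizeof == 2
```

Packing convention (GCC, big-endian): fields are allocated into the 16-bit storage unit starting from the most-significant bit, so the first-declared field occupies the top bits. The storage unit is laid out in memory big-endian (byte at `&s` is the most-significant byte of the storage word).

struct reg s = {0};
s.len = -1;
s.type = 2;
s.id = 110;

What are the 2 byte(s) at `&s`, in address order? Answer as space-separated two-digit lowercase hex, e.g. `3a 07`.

fd 6e

len:6 = -1 → 0x3f << 10 → word 0xfc00
type:3 = 2 → 0x2 << 7 → word 0xfd00
id:7 = 110 → 0x6e << 0 → word 0xfd6e
word = 0xfd6e → big-endian bytes:
  [0]=0xfd  [1]=0x6e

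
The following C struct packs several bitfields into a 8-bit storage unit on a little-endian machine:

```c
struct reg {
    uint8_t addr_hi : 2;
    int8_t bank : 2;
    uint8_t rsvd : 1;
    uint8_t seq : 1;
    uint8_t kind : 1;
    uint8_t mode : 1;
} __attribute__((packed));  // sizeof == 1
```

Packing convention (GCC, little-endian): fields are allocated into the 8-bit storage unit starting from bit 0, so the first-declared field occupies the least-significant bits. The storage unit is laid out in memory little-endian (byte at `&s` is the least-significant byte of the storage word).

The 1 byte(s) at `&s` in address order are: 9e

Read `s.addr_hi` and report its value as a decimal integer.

[0]=0x9e (little-endian) → word 0x9e
addr_hi:2 @ bit 0 → (0x9e>>0)&0x3 = 0x2  ←
bank:2 @ bit 2 → (0x9e>>2)&0x3 = 0x3
rsvd:1 @ bit 4 → (0x9e>>4)&0x1 = 0x1
seq:1 @ bit 5 → (0x9e>>5)&0x1 = 0x0
kind:1 @ bit 6 → (0x9e>>6)&0x1 = 0x0
mode:1 @ bit 7 → (0x9e>>7)&0x1 = 0x1

2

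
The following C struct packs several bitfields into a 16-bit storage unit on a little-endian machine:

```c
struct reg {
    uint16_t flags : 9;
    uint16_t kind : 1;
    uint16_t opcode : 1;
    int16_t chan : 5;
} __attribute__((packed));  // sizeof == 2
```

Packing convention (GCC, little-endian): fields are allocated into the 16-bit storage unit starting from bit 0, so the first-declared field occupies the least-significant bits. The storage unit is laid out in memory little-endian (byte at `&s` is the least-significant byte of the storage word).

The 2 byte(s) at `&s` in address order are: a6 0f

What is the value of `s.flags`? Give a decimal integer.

[0]=0xa6 [1]=0x0f (little-endian) → word 0x0fa6
flags [0+:9] = (word>>0) & 0x1ff = 422  ←
kind [9+:1] = (word>>9) & 0x1 = 1
opcode [10+:1] = (word>>10) & 0x1 = 1
chan [11+:5] = (word>>11) & 0x1f = 1

422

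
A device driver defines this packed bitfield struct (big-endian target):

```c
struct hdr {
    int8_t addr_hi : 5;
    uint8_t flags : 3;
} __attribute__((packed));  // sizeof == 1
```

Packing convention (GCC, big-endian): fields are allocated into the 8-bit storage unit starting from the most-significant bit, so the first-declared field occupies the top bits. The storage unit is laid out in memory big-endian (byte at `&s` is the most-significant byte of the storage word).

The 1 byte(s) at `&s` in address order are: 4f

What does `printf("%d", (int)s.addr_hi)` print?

9

[0]=0x4f (big-endian) → word 0x4f
addr_hi:5 @ bit 3 → (0x4f>>3)&0x1f = 0x9  ←
flags:3 @ bit 0 → (0x4f>>0)&0x7 = 0x7
addr_hi signed 5b, MSB=0: value = 9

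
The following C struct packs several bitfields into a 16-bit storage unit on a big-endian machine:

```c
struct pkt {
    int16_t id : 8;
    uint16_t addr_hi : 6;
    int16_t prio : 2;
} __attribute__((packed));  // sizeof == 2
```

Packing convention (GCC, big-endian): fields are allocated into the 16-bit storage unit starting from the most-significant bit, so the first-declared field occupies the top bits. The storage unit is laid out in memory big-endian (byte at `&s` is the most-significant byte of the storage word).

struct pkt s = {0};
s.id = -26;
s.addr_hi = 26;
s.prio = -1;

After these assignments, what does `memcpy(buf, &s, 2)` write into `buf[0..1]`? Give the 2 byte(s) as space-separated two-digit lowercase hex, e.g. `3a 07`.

id (8b) val=-26 bits=0xe6 at bit 8: 0xe600
addr_hi (6b) val=26 bits=0x1a at bit 2: 0xe668
prio (2b) val=-1 bits=0x3 at bit 0: 0xe66b
word = 0xe66b → big-endian bytes:
  [0]=0xe6  [1]=0x6b

e6 6b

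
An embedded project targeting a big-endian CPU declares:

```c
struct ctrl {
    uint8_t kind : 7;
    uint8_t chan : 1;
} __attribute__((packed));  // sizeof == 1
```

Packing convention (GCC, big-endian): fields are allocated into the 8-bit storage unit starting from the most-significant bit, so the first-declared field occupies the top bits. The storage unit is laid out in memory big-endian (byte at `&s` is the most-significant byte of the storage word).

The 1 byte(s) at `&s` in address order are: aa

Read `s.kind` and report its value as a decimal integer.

85

[0]=0xaa (big-endian) → word 0xaa
kind [1+:7] = (word>>1) & 0x7f = 85  ←
chan [0+:1] = (word>>0) & 0x1 = 0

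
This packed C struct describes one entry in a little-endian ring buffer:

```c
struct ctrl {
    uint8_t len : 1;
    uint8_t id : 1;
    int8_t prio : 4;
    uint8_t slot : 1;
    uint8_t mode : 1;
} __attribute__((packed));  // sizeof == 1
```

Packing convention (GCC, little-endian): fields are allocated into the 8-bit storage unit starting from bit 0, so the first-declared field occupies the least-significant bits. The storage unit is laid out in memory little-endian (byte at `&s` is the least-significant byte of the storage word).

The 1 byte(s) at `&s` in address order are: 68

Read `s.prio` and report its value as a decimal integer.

[0]=0x68 (little-endian) → word 0x68
len [0+:1] = (word>>0) & 0x1 = 0
id [1+:1] = (word>>1) & 0x1 = 0
prio [2+:4] = (word>>2) & 0xf = 10  ←
slot [6+:1] = (word>>6) & 0x1 = 1
mode [7+:1] = (word>>7) & 0x1 = 0
prio signed 4b, MSB=1: 10 - 16 = -6

-6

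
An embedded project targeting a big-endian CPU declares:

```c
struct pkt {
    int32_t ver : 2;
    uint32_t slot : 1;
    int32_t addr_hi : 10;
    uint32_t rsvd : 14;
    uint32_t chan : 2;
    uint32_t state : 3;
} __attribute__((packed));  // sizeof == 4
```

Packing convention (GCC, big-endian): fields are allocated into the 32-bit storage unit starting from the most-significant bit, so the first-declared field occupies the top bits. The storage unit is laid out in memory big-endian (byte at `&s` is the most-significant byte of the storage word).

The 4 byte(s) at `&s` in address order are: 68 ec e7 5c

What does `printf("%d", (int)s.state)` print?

4

[0]=0x68 [1]=0xec [2]=0xe7 [3]=0x5c (big-endian) → word 0x68ece75c
ver [30+:2] = (word>>30) & 0x3 = 1
slot [29+:1] = (word>>29) & 0x1 = 1
addr_hi [19+:10] = (word>>19) & 0x3ff = 285
rsvd [5+:14] = (word>>5) & 0x3fff = 10042
chan [3+:2] = (word>>3) & 0x3 = 3
state [0+:3] = (word>>0) & 0x7 = 4  ←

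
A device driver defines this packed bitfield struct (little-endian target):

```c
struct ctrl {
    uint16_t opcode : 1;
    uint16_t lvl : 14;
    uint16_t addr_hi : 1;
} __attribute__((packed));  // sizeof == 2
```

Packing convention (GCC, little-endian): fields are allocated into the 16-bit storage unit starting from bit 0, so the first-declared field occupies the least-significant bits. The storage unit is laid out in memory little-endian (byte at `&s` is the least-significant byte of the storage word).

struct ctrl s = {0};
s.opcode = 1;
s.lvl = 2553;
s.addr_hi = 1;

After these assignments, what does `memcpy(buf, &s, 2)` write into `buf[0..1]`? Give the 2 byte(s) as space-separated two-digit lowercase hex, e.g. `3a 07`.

f3 93

[0+:1] opcode=1 & 0x1 = 0x1; word=0x0001
[1+:14] lvl=2553 & 0x3fff = 0x9f9; word=0x13f3
[15+:1] addr_hi=1 & 0x1 = 0x1; word=0x93f3
word = 0x93f3 → little-endian bytes:
  [0]=0xf3  [1]=0x93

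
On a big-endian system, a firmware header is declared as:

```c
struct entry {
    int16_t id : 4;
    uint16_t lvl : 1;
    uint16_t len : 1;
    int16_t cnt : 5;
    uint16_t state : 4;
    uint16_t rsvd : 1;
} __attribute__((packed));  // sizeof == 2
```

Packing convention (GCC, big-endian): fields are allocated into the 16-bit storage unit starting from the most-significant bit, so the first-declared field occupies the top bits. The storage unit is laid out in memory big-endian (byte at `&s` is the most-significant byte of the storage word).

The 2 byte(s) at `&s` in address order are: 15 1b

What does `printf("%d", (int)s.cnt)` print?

[0]=0x15 [1]=0x1b (big-endian) → word 0x151b
id:4 @ bit 12 → (0x151b>>12)&0xf = 0x1
lvl:1 @ bit 11 → (0x151b>>11)&0x1 = 0x0
len:1 @ bit 10 → (0x151b>>10)&0x1 = 0x1
cnt:5 @ bit 5 → (0x151b>>5)&0x1f = 0x8  ←
state:4 @ bit 1 → (0x151b>>1)&0xf = 0xd
rsvd:1 @ bit 0 → (0x151b>>0)&0x1 = 0x1
cnt signed 5b, MSB=0: value = 8

8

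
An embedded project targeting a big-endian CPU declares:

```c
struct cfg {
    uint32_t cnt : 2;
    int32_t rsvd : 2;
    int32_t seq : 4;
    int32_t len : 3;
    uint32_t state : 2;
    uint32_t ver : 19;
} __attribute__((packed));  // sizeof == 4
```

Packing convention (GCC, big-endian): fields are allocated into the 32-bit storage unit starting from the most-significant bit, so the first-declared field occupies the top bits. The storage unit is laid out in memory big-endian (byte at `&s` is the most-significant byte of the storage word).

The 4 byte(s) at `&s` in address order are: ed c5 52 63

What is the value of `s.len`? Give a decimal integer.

[0]=0xed [1]=0xc5 [2]=0x52 [3]=0x63 (big-endian) → word 0xedc55263
cnt [30+:2] = (word>>30) & 0x3 = 3
rsvd [28+:2] = (word>>28) & 0x3 = 2
seq [24+:4] = (word>>24) & 0xf = 13
len [21+:3] = (word>>21) & 0x7 = 6  ←
state [19+:2] = (word>>19) & 0x3 = 0
ver [0+:19] = (word>>0) & 0x7ffff = 348771
len signed 3b, MSB=1: 6 - 8 = -2

-2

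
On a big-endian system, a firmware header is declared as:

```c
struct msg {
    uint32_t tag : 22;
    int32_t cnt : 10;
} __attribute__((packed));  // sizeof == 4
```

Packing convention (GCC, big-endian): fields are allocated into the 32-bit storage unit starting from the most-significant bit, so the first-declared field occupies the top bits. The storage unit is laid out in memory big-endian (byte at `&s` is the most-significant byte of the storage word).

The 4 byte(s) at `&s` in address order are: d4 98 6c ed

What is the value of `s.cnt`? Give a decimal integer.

237

[0]=0xd4 [1]=0x98 [2]=0x6c [3]=0xed (big-endian) → word 0xd4986ced
tag:22 @ bit 10 → (0xd4986ced>>10)&0x3fffff = 0x35261b
cnt:10 @ bit 0 → (0xd4986ced>>0)&0x3ff = 0xed  ←
cnt signed 10b, MSB=0: value = 237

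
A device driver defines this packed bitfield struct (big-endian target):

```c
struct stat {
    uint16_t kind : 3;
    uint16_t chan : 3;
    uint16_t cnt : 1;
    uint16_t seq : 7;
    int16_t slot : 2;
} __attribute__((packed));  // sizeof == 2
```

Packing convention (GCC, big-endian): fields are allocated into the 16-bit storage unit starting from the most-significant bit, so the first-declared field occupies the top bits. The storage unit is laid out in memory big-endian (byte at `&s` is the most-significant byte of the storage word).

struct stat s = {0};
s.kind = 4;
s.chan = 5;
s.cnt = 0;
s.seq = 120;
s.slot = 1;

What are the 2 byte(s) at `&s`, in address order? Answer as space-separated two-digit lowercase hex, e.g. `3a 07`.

95 e1

kind:3 = 4 → 0x4 << 13 → word 0x8000
chan:3 = 5 → 0x5 << 10 → word 0x9400
cnt:1 = 0 → 0x0 << 9 → word 0x9400
seq:7 = 120 → 0x78 << 2 → word 0x95e0
slot:2 = 1 → 0x1 << 0 → word 0x95e1
word = 0x95e1 → big-endian bytes:
  [0]=0x95  [1]=0xe1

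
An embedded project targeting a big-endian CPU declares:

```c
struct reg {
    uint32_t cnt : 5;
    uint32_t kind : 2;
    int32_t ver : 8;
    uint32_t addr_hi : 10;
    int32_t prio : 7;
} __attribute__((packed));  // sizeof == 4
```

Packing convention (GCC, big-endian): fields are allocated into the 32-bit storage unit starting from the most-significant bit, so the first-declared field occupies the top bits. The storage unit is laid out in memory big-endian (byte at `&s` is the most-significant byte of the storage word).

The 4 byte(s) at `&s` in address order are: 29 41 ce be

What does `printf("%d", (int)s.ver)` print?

-96

[0]=0x29 [1]=0x41 [2]=0xce [3]=0xbe (big-endian) → word 0x2941cebe
cnt:5 @ bit 27 → (0x2941cebe>>27)&0x1f = 0x5
kind:2 @ bit 25 → (0x2941cebe>>25)&0x3 = 0x0
ver:8 @ bit 17 → (0x2941cebe>>17)&0xff = 0xa0  ←
addr_hi:10 @ bit 7 → (0x2941cebe>>7)&0x3ff = 0x39d
prio:7 @ bit 0 → (0x2941cebe>>0)&0x7f = 0x3e
ver signed 8b, MSB=1: 160 - 256 = -96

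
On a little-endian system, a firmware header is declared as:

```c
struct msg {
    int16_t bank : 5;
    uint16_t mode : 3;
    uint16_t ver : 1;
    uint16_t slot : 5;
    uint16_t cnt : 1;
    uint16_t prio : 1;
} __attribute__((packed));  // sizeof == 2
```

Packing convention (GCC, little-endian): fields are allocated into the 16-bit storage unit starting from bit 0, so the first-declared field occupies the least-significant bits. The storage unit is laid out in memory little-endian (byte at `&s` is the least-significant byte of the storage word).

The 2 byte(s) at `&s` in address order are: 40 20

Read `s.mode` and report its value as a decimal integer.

2

[0]=0x40 [1]=0x20 (little-endian) → word 0x2040
bank:5 @ bit 0 → (0x2040>>0)&0x1f = 0x0
mode:3 @ bit 5 → (0x2040>>5)&0x7 = 0x2  ←
ver:1 @ bit 8 → (0x2040>>8)&0x1 = 0x0
slot:5 @ bit 9 → (0x2040>>9)&0x1f = 0x10
cnt:1 @ bit 14 → (0x2040>>14)&0x1 = 0x0
prio:1 @ bit 15 → (0x2040>>15)&0x1 = 0x0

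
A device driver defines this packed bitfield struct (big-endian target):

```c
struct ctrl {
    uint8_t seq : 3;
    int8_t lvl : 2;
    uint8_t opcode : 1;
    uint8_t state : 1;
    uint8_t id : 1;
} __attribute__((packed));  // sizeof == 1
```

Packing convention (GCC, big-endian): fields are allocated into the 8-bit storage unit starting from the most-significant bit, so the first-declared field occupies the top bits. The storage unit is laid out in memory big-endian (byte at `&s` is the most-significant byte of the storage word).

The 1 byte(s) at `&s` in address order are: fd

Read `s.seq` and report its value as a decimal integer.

7

[0]=0xfd (big-endian) → word 0xfd
seq:3 @ bit 5 → (0xfd>>5)&0x7 = 0x7  ←
lvl:2 @ bit 3 → (0xfd>>3)&0x3 = 0x3
opcode:1 @ bit 2 → (0xfd>>2)&0x1 = 0x1
state:1 @ bit 1 → (0xfd>>1)&0x1 = 0x0
id:1 @ bit 0 → (0xfd>>0)&0x1 = 0x1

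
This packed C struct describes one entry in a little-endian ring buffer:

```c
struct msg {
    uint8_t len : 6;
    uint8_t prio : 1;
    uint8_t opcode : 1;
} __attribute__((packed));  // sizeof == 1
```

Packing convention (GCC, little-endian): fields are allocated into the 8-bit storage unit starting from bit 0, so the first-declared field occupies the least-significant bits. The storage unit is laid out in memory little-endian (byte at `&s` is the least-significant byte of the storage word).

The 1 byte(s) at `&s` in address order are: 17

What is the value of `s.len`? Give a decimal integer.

[0]=0x17 (little-endian) → word 0x17
len [0+:6] = (word>>0) & 0x3f = 23  ←
prio [6+:1] = (word>>6) & 0x1 = 0
opcode [7+:1] = (word>>7) & 0x1 = 0

23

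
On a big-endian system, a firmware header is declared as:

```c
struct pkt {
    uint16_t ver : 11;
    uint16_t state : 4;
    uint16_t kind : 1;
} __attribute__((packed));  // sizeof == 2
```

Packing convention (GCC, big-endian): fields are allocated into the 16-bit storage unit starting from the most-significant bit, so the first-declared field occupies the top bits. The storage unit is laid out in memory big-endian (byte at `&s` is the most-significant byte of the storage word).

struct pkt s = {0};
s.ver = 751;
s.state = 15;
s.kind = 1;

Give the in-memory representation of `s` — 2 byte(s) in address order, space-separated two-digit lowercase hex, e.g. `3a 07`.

5d ff

[5+:11] ver=751 & 0x7ff = 0x2ef; word=0x5de0
[1+:4] state=15 & 0xf = 0xf; word=0x5dfe
[0+:1] kind=1 & 0x1 = 0x1; word=0x5dff
word = 0x5dff → big-endian bytes:
  [0]=0x5d  [1]=0xff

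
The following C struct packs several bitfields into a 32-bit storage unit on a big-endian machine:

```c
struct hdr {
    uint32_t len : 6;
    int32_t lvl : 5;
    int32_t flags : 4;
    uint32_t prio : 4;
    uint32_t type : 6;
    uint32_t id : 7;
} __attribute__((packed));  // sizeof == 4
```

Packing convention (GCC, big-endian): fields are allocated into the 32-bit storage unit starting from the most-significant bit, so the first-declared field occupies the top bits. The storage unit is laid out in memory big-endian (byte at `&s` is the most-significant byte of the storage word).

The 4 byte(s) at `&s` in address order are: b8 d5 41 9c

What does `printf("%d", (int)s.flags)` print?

[0]=0xb8 [1]=0xd5 [2]=0x41 [3]=0x9c (big-endian) → word 0xb8d5419c
len [26+:6] = (word>>26) & 0x3f = 46
lvl [21+:5] = (word>>21) & 0x1f = 6
flags [17+:4] = (word>>17) & 0xf = 10  ←
prio [13+:4] = (word>>13) & 0xf = 10
type [7+:6] = (word>>7) & 0x3f = 3
id [0+:7] = (word>>0) & 0x7f = 28
flags signed 4b, MSB=1: 10 - 16 = -6

-6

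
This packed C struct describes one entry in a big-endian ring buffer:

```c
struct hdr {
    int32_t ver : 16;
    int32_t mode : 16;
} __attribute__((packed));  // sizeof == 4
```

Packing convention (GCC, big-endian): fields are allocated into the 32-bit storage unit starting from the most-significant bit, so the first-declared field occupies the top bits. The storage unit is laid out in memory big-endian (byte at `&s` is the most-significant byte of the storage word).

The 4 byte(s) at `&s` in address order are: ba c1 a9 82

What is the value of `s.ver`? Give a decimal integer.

[0]=0xba [1]=0xc1 [2]=0xa9 [3]=0x82 (big-endian) → word 0xbac1a982
ver:16 @ bit 16 → (0xbac1a982>>16)&0xffff = 0xbac1  ←
mode:16 @ bit 0 → (0xbac1a982>>0)&0xffff = 0xa982
ver signed 16b, MSB=1: 47809 - 65536 = -17727

-17727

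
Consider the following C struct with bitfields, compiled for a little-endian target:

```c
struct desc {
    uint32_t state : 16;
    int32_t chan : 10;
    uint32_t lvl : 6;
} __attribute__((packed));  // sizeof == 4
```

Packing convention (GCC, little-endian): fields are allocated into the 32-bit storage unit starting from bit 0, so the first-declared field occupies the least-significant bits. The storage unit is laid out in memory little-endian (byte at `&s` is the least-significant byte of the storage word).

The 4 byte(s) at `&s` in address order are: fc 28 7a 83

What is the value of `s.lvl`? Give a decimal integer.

[0]=0xfc [1]=0x28 [2]=0x7a [3]=0x83 (little-endian) → word 0x837a28fc
state:16 @ bit 0 → (0x837a28fc>>0)&0xffff = 0x28fc
chan:10 @ bit 16 → (0x837a28fc>>16)&0x3ff = 0x37a
lvl:6 @ bit 26 → (0x837a28fc>>26)&0x3f = 0x20  ←

32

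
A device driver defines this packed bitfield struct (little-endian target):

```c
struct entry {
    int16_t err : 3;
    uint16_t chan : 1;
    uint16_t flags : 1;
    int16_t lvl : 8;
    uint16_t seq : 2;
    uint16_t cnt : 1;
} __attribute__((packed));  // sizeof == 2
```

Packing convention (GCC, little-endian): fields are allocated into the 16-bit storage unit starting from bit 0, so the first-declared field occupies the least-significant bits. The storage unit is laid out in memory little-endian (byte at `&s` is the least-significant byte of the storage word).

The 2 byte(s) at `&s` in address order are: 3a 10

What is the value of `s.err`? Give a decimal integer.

2

[0]=0x3a [1]=0x10 (little-endian) → word 0x103a
err [0+:3] = (word>>0) & 0x7 = 2  ←
chan [3+:1] = (word>>3) & 0x1 = 1
flags [4+:1] = (word>>4) & 0x1 = 1
lvl [5+:8] = (word>>5) & 0xff = 129
seq [13+:2] = (word>>13) & 0x3 = 0
cnt [15+:1] = (word>>15) & 0x1 = 0
err signed 3b, MSB=0: value = 2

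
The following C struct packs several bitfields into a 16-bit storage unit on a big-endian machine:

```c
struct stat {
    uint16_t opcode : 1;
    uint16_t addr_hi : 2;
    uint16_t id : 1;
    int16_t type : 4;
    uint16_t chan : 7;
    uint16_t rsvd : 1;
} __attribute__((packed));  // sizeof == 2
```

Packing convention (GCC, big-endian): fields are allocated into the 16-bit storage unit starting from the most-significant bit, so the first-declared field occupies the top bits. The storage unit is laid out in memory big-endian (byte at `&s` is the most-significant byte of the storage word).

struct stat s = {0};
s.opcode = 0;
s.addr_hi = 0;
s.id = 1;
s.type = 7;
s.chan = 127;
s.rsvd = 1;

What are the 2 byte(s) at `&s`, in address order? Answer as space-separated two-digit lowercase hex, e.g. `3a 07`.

17 ff

[15+:1] opcode=0 & 0x1 = 0x0; word=0x0000
[13+:2] addr_hi=0 & 0x3 = 0x0; word=0x0000
[12+:1] id=1 & 0x1 = 0x1; word=0x1000
[8+:4] type=7 & 0xf = 0x7; word=0x1700
[1+:7] chan=127 & 0x7f = 0x7f; word=0x17fe
[0+:1] rsvd=1 & 0x1 = 0x1; word=0x17ff
word = 0x17ff → big-endian bytes:
  [0]=0x17  [1]=0xff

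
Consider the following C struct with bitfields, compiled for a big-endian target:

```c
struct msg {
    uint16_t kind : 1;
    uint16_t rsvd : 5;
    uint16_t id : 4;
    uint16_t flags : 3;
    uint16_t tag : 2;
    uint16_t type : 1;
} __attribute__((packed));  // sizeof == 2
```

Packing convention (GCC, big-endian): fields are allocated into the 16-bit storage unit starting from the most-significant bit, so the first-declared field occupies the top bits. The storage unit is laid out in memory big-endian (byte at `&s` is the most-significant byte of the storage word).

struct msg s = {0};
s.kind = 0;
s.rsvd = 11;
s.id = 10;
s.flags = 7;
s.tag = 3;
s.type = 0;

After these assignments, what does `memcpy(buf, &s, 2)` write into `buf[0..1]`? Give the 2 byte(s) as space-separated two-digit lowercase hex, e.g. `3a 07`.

[15+:1] kind=0 & 0x1 = 0x0; word=0x0000
[10+:5] rsvd=11 & 0x1f = 0xb; word=0x2c00
[6+:4] id=10 & 0xf = 0xa; word=0x2e80
[3+:3] flags=7 & 0x7 = 0x7; word=0x2eb8
[1+:2] tag=3 & 0x3 = 0x3; word=0x2ebe
[0+:1] type=0 & 0x1 = 0x0; word=0x2ebe
word = 0x2ebe → big-endian bytes:
  [0]=0x2e  [1]=0xbe

2e be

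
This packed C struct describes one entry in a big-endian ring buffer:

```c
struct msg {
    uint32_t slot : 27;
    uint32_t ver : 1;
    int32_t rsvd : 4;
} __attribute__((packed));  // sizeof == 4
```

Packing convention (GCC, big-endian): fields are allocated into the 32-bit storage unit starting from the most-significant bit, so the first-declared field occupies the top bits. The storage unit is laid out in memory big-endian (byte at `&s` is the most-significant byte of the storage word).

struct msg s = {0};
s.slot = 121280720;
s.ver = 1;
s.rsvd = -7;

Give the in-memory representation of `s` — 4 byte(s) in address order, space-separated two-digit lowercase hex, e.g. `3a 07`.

slot (27b) val=121280720 bits=0x73a98d0 at bit 5: 0xe7531a00
ver (1b) val=1 bits=0x1 at bit 4: 0xe7531a10
rsvd (4b) val=-7 bits=0x9 at bit 0: 0xe7531a19
word = 0xe7531a19 → big-endian bytes:
  [0]=0xe7  [1]=0x53  [2]=0x1a  [3]=0x19

e7 53 1a 19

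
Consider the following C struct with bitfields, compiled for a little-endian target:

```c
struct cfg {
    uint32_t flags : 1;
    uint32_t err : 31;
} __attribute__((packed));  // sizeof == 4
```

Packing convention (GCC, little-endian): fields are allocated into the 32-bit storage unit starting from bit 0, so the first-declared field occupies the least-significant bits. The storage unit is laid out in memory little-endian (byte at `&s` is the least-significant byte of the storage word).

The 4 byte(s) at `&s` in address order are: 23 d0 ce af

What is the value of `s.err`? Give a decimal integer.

1474783249

[0]=0x23 [1]=0xd0 [2]=0xce [3]=0xaf (little-endian) → word 0xafced023
flags [0+:1] = (word>>0) & 0x1 = 1
err [1+:31] = (word>>1) & 0x7fffffff = 1474783249  ←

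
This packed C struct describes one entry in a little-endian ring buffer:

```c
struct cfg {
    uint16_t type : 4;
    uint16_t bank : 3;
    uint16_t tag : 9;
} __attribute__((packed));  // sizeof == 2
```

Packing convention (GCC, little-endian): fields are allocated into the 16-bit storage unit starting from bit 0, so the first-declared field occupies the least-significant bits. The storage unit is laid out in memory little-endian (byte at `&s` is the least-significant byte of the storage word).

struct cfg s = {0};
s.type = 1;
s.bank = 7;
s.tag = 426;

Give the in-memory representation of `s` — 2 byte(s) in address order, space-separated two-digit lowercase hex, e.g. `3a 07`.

71 d5

type:4 = 1 → 0x1 << 0 → word 0x0001
bank:3 = 7 → 0x7 << 4 → word 0x0071
tag:9 = 426 → 0x1aa << 7 → word 0xd571
word = 0xd571 → little-endian bytes:
  [0]=0x71  [1]=0xd5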